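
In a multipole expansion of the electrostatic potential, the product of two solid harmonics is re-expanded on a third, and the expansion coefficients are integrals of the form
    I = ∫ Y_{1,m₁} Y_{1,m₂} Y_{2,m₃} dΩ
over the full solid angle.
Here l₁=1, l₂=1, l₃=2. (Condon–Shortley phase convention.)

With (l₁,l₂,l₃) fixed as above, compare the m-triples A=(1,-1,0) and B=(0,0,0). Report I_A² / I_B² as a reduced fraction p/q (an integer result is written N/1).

1/4

l's match ⇒ only the (l;m) 3-j factors differ between A and B.
A: triangle coeff Δ(1,1,2) = 1/30; Σ_t [0,0]: t=0:+1/4 = 1/4; (3j)²=1/30 [(1 1 2; 1 -1 0)], sign=+1
B: triangle coeff Δ(1,1,2) = 1/30; Σ_t [0,0]: t=0:+1/1 = 1/1; (3j)²=2/15 [(1 1 2; 0 0 0)], sign=+1
I_A²/I_B² = (1/30)/(2/15) = 1/4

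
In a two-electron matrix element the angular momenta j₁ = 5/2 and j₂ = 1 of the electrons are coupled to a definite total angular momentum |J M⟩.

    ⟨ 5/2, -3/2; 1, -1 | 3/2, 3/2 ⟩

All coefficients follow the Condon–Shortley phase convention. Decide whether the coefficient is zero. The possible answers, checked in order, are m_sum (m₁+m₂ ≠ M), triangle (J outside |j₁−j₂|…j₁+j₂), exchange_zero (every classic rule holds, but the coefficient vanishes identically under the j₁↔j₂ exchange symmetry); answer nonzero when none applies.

m_sum

m-sum: m₁+m₂ = -3/2+(-1) = -5/2, M = 3/2  ✗ ⇒ coefficient is 0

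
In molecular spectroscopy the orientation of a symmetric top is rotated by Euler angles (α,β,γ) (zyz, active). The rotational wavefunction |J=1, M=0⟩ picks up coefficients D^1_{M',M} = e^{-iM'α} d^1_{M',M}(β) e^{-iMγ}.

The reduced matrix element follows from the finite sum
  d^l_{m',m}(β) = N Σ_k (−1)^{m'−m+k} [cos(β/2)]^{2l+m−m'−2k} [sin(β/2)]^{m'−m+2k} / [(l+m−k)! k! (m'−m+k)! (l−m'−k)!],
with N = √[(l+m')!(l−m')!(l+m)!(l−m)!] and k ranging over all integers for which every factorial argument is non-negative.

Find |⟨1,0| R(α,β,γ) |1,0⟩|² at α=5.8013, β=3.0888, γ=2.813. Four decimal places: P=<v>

P=0.9972

First d^1_{0,0}(β=3.0888), then the phase factors e^{-i(0)α} and e^{-i(0)γ}:
Half-angle: c=0.026393, s=0.999652. N=√(1·1·1·1)=1.000000
k∈{0,1} keeps every argument non-negative
  k=0: (−1)^0·1.0000/(1)·0.0264^2·0.9997^0 = +0.000697
  k=1: (−1)^1·1.0000/(1)·0.0264^0·0.9997^2 = -0.999303
d^1_{0,0}(3.0888) = +0.000697 -0.999303 = -0.998607
|D^1_{0,0}|² = |d^1_{0,0}(β)|² = (-0.998607)² = 0.997216 (the z-rotation phases have unit modulus)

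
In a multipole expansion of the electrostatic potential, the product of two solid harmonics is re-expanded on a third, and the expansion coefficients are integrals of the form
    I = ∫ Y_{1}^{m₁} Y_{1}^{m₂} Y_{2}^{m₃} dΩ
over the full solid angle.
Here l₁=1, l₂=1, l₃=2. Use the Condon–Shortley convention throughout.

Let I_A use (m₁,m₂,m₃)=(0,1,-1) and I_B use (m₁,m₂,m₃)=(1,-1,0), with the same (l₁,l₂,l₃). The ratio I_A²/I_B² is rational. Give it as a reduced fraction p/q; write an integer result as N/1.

l's match ⇒ only the (l;m) 3-j factors differ between A and B.
A: triangle coeff Δ(1,1,2) = 1/30; Σ_t [0,0]: t=0:+1/2 = 1/2; (3j)²=1/10 [(1 1 2; 0 1 -1)], sign=-1
B: triangle coeff Δ(1,1,2) = 1/30; Σ_t [0,0]: t=0:+1/4 = 1/4; (3j)²=1/30 [(1 1 2; 1 -1 0)], sign=+1
I_A²/I_B² = (1/10)/(1/30) = 3/1

3/1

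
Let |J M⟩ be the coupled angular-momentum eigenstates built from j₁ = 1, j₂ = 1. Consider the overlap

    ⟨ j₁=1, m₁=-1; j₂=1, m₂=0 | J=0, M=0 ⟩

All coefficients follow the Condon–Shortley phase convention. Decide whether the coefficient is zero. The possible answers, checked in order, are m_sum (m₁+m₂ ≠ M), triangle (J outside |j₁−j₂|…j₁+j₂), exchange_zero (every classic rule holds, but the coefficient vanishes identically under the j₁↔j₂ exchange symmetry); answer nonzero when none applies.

m_sum

m-sum: m₁+m₂ = -1+0 = -1, M = 0  ✗ ⇒ coefficient is 0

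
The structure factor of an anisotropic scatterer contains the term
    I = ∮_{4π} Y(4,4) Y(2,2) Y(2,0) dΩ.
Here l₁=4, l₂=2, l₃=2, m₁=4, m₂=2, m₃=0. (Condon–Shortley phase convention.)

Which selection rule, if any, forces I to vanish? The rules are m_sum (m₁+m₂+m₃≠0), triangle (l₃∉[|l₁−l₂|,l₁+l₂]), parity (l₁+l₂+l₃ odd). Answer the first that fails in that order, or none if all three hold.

Σmᵢ = 6  ✗
l₃∈[|l₁−l₂|,l₁+l₂]=[2,6], have l₃=2
Σlᵢ = 8 ⇒ even

m_sum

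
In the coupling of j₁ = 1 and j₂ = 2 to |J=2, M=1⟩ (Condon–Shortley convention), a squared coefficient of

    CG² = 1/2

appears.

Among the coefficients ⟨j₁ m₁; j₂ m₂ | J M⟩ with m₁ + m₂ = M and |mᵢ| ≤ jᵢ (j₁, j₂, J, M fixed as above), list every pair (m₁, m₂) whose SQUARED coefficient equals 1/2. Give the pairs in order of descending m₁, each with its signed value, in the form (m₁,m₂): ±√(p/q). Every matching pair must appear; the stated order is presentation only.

Admissible pairs with m₁+m₂ = M = 1: (-1,2), (0,1), (1,0)
  (m₁,m₂)=(1,0): CG² = 1/2, CG = +√(1/2)   ← matches the target
  (m₁,m₂)=(0,1): CG² = 1/6, CG = −√(1/6)
  (m₁,m₂)=(-1,2): CG² = 1/3, CG = −√(1/3)
Pairs with CG² = 1/2: (1,0): +√(1/2)

(1,0): +√(1/2)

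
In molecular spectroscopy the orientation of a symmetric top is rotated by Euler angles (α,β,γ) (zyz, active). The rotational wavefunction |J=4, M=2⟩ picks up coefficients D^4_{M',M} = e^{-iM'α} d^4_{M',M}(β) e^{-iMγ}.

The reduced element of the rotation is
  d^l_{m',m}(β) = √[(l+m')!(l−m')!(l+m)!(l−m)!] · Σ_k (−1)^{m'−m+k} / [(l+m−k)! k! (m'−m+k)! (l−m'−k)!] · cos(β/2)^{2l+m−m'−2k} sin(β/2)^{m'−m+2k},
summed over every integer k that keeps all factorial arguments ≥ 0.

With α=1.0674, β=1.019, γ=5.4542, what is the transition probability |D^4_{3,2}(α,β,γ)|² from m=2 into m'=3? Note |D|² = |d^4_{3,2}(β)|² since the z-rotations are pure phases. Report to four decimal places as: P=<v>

P=0.0020

Split into d^4_{3,2}(β=1.0190) × two z-phases.
With c≡cos(β/2)=0.872988 and s≡sin(β/2)=0.487741, N=[5040·1·720·2]^{1/2}=2693.993318
The bounds max(0,m−m')=0 and min(l+m,l−m')=1 give 2 terms
  k=0: (−1)^1·2693.9933/(720)·0.8730^7·0.4877^1 = -0.705201
  k=1: (−1)^2·2693.9933/(240)·0.8730^5·0.4877^3 = +0.660382
d^4_{3,2}(1.0190) = -0.705201 +0.660382 = -0.044819
|D^4_{3,2}|² = |d^4_{3,2}(β)|² = (-0.044819)² = 0.002009 (the z-rotation phases have unit modulus)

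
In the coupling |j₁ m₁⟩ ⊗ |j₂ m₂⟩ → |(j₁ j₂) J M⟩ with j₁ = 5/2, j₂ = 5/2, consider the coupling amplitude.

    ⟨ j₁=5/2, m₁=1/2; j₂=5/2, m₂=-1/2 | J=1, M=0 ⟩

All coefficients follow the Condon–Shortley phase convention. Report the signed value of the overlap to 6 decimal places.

triangle: 4!·1!·1!/7! = 24/5040
(j±m)!: 3!·2!·2!·3!·1!·1! = 144
prefactor² = (2J+1)·Δ·N² = 72/35
  k=1: −1/(1!·3!·1!·1!·0!·0!) = -1/6
  k=2: +1/(2!·2!·0!·0!·1!·1!) = 1/4
Σ = 1/12  ⇒  CG² = 72/35·(1/12)² = 1/70
CG = +√(1/70) = +0.119523

+0.119523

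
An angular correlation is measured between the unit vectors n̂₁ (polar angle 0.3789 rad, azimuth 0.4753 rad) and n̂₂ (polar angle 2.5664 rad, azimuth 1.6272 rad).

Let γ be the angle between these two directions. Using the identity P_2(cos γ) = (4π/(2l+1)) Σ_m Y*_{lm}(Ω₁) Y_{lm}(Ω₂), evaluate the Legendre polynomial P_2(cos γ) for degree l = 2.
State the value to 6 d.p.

Summing Y*_{l m}(θ₁,φ₁)·Y_{l m}(θ₂,φ₂) over m ∈ [−2, 2]; prefactor 4π/(2·2+1) = 2.513274:
  m=-2: (0.03072 + 0.04301j) × (-0.11358 + 0.01287j) = -0.00404 - 0.00449j  (running Σ = -0.00404 - 0.00449j)
  m=-1: (0.23607 + 0.12149j) × (0.01988 + 0.35208j) = -0.03808 + 0.08553j  (running Σ = -0.04212 + 0.08104j)
  m=0: (0.50132 + 0.00000j) × (0.35078 + 0.00000j) = 0.17585 + 0.00000j  (running Σ = 0.13373 + 0.08104j)
  m=1: (-0.23607 + 0.12149j) × (-0.01988 + 0.35208j) = -0.03808 - 0.08553j  (running Σ = 0.09565 - 0.00449j)
  m=2: (0.03072 - 0.04301j) × (-0.11358 - 0.01287j) = -0.00404 + 0.00449j  (running Σ = 0.09161 + 0.00000j)
Total Σ_m = 0.09161 + 0.00000j. Multiply by 2.513274: 0.23023 + 0.00000j. P_2(cos γ) = 0.230229

0.230229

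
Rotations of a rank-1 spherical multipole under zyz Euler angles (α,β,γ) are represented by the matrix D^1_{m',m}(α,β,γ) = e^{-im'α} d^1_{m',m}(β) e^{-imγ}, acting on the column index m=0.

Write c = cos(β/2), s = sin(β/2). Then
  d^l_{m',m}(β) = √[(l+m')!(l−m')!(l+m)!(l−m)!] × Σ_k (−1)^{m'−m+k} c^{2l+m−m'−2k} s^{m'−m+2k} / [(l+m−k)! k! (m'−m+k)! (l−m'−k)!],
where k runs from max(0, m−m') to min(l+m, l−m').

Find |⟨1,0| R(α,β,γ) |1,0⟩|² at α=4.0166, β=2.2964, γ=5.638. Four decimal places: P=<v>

P=0.4403

D^1_{0,0}(4.0166,2.2964,5.6380) = e^{-i·0·4.0166}·d^1_{0,0}(2.2964)·e^{-i·0·5.6380}. Compute d first:
Half-angle: c=0.410130, s=0.912027. N=√(1·1·1·1)=1.000000
Admissible k: 0..1 (factorial args all ≥0)
  k=0: (−1)^0·1.0000/(1)·0.4101^2·0.9120^0 = +0.168206
  k=1: (−1)^1·1.0000/(1)·0.4101^0·0.9120^2 = -0.831794
d^1_{0,0}(2.2964) = +0.168206 -0.831794 = -0.663587
|D^1_{0,0}|² = |d^1_{0,0}(β)|² = (-0.663587)² = 0.440348 (the z-rotation phases have unit modulus)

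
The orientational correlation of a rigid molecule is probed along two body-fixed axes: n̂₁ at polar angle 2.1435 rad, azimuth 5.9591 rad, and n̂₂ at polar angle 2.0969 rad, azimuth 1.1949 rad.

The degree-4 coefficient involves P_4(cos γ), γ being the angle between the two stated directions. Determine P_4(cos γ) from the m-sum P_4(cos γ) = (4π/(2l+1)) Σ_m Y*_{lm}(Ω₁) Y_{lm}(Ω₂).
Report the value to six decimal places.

0.055450

Term-by-term m-sum for l=4 (normalisation 4π/9 = 1.396263):
  [-4]  conj(Y_{4,-4})(Ω₁) = (0.059838, -0.212522) ; Y_{4,-4}(Ω₂) = (0.016621, 0.246926) ; Δ = (0.053472, 0.011243)
  [-3]  conj(Y_{4,-3})(Ω₁) = (-0.226871, 0.332657) ; Y_{4,-3}(Ω₂) = (0.367226, -0.174279) ; Δ = (-0.025338, 0.161699)
  [-2]  conj(Y_{4,-2})(Ω₁) = (0.198845, -0.150590) ; Y_{4,-2}(Ω₂) = (-0.139832, -0.130736) ; Δ = (-0.047492, -0.004939)
  [-1]  conj(Y_{4,-1})(Ω₁) = (0.192882, -0.064795) ; Y_{4,-1}(Ω₂) = (0.093127, -0.235967) ; Δ = (0.002673, -0.051548)
  [+0]  conj(Y_{4,0})(Ω₁) = (-0.295306, -0.000000) ; Y_{4,0}(Ω₂) = (-0.247484, 0.000000) ; Δ = (0.073084, 0.000000)
  [+1]  conj(Y_{4,1})(Ω₁) = (-0.192882, -0.064795) ; Y_{4,1}(Ω₂) = (-0.093127, -0.235967) ; Δ = (0.002673, 0.051548)
  [+2]  conj(Y_{4,2})(Ω₁) = (0.198845, 0.150590) ; Y_{4,2}(Ω₂) = (-0.139832, 0.130736) ; Δ = (-0.047492, 0.004939)
  [+3]  conj(Y_{4,3})(Ω₁) = (0.226871, 0.332657) ; Y_{4,3}(Ω₂) = (-0.367226, -0.174279) ; Δ = (-0.025338, -0.161699)
  [+4]  conj(Y_{4,4})(Ω₁) = (0.059838, 0.212522) ; Y_{4,4}(Ω₂) = (0.016621, -0.246926) ; Δ = (0.053472, -0.011243)
Total Σ_m = (0.039713, 0.000000). Multiply by 1.396263: (0.055450, 0.000000). P_4(cos γ) = 0.055450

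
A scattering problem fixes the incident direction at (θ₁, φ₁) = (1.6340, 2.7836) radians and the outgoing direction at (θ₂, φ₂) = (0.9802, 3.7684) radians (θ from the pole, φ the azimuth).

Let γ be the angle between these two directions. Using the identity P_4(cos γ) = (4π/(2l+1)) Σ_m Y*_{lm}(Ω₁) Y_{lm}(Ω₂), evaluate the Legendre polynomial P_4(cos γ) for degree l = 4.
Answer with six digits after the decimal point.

-0.156400

Addition theorem: P_4(cos γ) = (4π/9) Σ_m Y*_{lm}(Ω₁) Y_{lm}(Ω₂), m = −4…4:
  m=-4: Y*=+0.060750-0.434785i  Y=-0.169656-0.124836i  product -0.064584+0.066180i
  m=-3: Y*=+0.037456-0.069084i  Y=+0.121702+0.380421i  product +0.030840+0.005841i
  m=-2: Y*=-0.244353+0.212585i  Y=+0.084263-0.256693i  product +0.033979+0.080637i
  m=-1: Y*=-0.083012+0.031056i  Y=+0.146983-0.106450i  product -0.008895+0.013401i
  m=+0: Y*=+0.304755-0.000000i  Y=-0.310717+0.000000i  product -0.094693+0.000000i
  m=+1: Y*=+0.083012+0.031056i  Y=-0.146983-0.106450i  product -0.008895-0.013401i
  m=+2: Y*=-0.244353-0.212585i  Y=+0.084263+0.256693i  product +0.033979-0.080637i
  m=+3: Y*=-0.037456-0.069084i  Y=-0.121702+0.380421i  product +0.030840-0.005841i
  m=+4: Y*=+0.060750+0.434785i  Y=-0.169656+0.124836i  product -0.064584-0.066180i
Total Σ_m = -0.112013+0.000000i. Multiply by 1.396263: -0.156400+0.000000i. P_4(cos γ) = -0.156400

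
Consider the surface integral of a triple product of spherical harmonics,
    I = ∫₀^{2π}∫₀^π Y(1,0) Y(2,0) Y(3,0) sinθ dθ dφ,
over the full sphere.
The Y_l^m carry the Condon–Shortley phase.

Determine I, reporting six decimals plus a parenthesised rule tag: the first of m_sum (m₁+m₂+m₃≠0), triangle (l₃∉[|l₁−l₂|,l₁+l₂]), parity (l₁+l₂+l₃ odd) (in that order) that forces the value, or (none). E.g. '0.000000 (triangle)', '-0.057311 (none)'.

Rules hold: Σm=0, L=6 even, 1≤3≤3.
N = 3·5·7 = 105
Δ = 0!·2!·4!/7! = 1/105
Racah Σ t=0..0: t=0:+1/4 = 1/4
⇒ 3j(1 2 3; 0 0 0)² = 3/35, sgn -1
(m-triple is (0,0,0) — same symbol as above.)
4πI² = N·(3j₀)²·(3jₘ)² = 27/35
I = +1·√(0.771429/4π) = 0.24776670
No selection rule forces the value: the integral is nonzero (none).

0.247767 (none)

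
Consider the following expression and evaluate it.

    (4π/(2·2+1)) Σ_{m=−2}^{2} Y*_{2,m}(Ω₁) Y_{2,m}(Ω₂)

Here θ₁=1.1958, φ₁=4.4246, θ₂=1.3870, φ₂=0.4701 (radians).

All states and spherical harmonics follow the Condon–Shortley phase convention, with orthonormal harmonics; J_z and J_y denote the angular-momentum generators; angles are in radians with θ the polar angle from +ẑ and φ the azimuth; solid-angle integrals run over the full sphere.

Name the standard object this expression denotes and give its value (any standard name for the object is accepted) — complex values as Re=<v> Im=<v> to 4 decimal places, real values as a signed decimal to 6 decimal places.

Legendre polynomial (addition theorem), -0.026388

This sum is the spherical-harmonic addition theorem: it equals the Legendre polynomial P_l(cos γ) of the angle γ between the two directions.
Expand P_2 via completeness: Σ_{m} conj(Y_{2,m}) at Ω₁ times Y_{2,m} at Ω₂ —
  term(m=-2) = -0.006867+0.124687i   from Y*(Ω₁)=-0.280566+0.182050i, Y(Ω₂)=+0.220150-0.301563i
  term(m=-1) = -0.025124-0.026546i   from Y*(Ω₁)=-0.074732-0.252469i, Y(Ω₂)=+0.123757-0.062880i
  term(m=+0) = +0.053482+0.000000i   from Y*(Ω₁)=-0.188459-0.000000i, Y(Ω₂)=-0.283787+0.000000i
  term(m=+1) = -0.025124+0.026546i   from Y*(Ω₁)=+0.074732-0.252469i, Y(Ω₂)=-0.123757-0.062880i
  term(m=+2) = -0.006867-0.124687i   from Y*(Ω₁)=-0.280566-0.182050i, Y(Ω₂)=+0.220150+0.301563i
Accumulated sum -0.010499+0.000000i; after 4π/(2l+1) scaling, -0.026388+0.000000i ⇒ P_2 = -0.026388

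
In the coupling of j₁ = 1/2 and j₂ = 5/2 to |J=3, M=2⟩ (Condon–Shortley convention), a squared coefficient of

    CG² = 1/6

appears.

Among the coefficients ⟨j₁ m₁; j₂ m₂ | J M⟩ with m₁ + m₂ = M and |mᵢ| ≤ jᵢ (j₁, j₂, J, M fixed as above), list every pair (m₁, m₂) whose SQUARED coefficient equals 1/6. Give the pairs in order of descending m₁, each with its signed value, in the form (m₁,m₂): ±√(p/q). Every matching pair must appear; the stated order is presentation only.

Admissible pairs with m₁+m₂ = M = 2: (-1/2,5/2), (1/2,3/2)
  (m₁,m₂)=(1/2,3/2): CG² = 5/6, CG = +√(5/6)
  (m₁,m₂)=(-1/2,5/2): CG² = 1/6, CG = +√(1/6)   ← matches the target
Pairs with CG² = 1/6: (-1/2,5/2): +√(1/6)

(-1/2,5/2): +√(1/6)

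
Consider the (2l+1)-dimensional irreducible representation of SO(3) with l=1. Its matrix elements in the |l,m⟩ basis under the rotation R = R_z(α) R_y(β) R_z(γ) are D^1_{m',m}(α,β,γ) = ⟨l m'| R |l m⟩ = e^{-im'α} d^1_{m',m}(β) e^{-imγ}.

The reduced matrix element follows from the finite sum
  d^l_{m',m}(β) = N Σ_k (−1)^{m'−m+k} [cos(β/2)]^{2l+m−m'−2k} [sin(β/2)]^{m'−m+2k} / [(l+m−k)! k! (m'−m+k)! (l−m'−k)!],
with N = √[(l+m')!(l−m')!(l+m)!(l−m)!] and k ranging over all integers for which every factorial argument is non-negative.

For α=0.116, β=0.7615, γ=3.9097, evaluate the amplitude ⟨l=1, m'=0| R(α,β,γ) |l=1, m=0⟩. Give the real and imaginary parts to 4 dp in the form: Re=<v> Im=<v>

Re=0.7238 Im=0.0000

First d^1_{0,0}(β=0.7615), then the phase factors e^{-i(0)α} and e^{-i(0)γ}:
With c≡cos(β/2)=0.928386 and s≡sin(β/2)=0.371617, N=[1·1·1·1]^{1/2}=1.000000
k∈{0,1} keeps every argument non-negative
  k=0: (−1)^0·1.0000/(1)·0.9284^2·0.3716^0 = +0.861901
  k=1: (−1)^1·1.0000/(1)·0.9284^0·0.3716^2 = -0.138099
d^1_{0,0}(0.7615) = +0.861901 -0.138099 = +0.723802
Attach z-rotation phases: D = e^{-i(0)(0.1160)}·(+0.723802)·e^{-i(0)(3.9097)} = +0.723802+0.000000i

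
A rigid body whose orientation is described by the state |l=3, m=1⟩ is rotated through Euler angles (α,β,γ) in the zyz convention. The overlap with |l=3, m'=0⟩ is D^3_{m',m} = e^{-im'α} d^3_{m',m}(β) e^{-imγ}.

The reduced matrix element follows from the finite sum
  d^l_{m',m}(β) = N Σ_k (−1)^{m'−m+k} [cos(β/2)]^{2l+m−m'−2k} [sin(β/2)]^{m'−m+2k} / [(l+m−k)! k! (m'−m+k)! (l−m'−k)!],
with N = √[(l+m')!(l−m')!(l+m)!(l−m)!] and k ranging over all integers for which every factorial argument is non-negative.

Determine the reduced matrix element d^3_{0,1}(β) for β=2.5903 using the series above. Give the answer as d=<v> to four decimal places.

d=0.5961

d^3_{0,1}(β=2.5903) via the finite sum:
c=cos(2.590300/2)=0.272169, s=sin(2.590300/2)=0.962249; N=√[6·6·24·2]=41.569219
Admissible k: 1..3 (factorial args all ≥0)
  k=1: (−1)^0·41.5692/(12)·0.2722^5·0.9622^1 = +0.004978
  k=2: (−1)^1·41.5692/(4)·0.2722^3·0.9622^3 = -0.186677
  k=3: (−1)^2·41.5692/(12)·0.2722^1·0.9622^5 = +0.777799
d^3_{0,1}(2.5903) = +0.004978 -0.186677 +0.777799 = +0.596101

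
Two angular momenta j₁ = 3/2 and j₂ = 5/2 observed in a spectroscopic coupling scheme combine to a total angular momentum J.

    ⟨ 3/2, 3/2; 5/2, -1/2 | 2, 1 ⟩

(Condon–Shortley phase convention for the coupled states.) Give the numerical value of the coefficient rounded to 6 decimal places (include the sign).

triangle: 2!·1!·3!/7! = 12/5040
(j±m)!: 3!·0!·2!·3!·3!·1! = 432
prefactor² = (2J+1)·Δ·N² = 36/7
  k=0: +1/(0!·2!·0!·2!·1!·1!) = 1/4
Σ = 1/4  ⇒  CG² = 36/7·(1/4)² = 9/28
CG = +√(9/28) = +0.566947

+0.566947  (= +√(9/28))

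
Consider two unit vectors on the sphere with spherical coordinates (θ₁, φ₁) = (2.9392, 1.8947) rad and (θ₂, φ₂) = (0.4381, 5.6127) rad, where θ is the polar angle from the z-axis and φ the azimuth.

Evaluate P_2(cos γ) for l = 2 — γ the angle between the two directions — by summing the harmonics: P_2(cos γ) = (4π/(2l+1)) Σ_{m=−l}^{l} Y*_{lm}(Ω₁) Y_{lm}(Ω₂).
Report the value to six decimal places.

Addition theorem: P_2(cos γ) = (4π/5) Σ_m Y*_{lm}(Ω₁) Y_{lm}(Ω₂), m = −2…2:
  [-2]  conj(Y_{2,-2})(Ω₁) = -0.012446-0.009418i ; Y_{2,-2}(Ω₂) = +0.015836+0.067687i ; Δ = +0.000440-0.000992i
  [-1]  conj(Y_{2,-1})(Ω₁) = +0.048416-0.144213i ; Y_{2,-1}(Ω₂) = +0.232532+0.184409i ; Δ = +0.037852-0.024606i
  [+0]  conj(Y_{2,0})(Ω₁) = +0.592552-0.000000i ; Y_{2,0}(Ω₂) = +0.460507+0.000000i ; Δ = +0.272874+0.000000i
  [+1]  conj(Y_{2,1})(Ω₁) = -0.048416-0.144213i ; Y_{2,1}(Ω₂) = -0.232532+0.184409i ; Δ = +0.037852+0.024606i
  [+2]  conj(Y_{2,2})(Ω₁) = -0.012446+0.009418i ; Y_{2,2}(Ω₂) = +0.015836-0.067687i ; Δ = +0.000440+0.000992i
Σ over m = +0.349460-0.000000i; ×(4π/5) → +0.878289-0.000000i. Real part: 0.878289

0.878289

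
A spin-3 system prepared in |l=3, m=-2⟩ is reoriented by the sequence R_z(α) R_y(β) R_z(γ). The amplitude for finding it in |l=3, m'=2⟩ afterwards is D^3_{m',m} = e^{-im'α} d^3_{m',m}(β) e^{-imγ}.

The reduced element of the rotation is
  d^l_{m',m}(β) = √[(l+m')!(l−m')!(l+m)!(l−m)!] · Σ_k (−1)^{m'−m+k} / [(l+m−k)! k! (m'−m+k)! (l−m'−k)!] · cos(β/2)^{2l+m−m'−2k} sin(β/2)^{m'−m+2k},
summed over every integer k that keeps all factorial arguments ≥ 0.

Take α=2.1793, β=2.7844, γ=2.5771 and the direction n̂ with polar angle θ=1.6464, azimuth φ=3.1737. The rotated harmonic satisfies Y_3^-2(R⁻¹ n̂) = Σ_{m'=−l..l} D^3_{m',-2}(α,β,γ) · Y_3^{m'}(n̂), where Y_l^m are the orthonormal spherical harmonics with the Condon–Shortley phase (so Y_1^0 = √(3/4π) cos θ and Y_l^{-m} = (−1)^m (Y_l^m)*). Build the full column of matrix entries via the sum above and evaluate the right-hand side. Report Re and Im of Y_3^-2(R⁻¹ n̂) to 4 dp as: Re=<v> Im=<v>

Need the full column D^3_{m',-2} for m'=−3..3 at α=2.1793, β=2.7844, γ=2.5771.
cos(β/2)=0.177648, sin(β/2)=0.984094
d^3_{-3,-2}: single k=1 term ⇒ +0.000426;  D = +0.000274-0.000327i
d^3_{-2,-2}: k∈[0..1] ⇒ +0.000031 -0.004823 = -0.004791;  D = +0.004773+0.000421i
d^3_{-1,-2}: k∈[0..1] ⇒ -0.000551 +0.033793 = +0.033242;  D = +0.016531+0.028840i
d^3_{0,-2}: k∈[0..1] ⇒ +0.005283 -0.162117 = -0.156834;  D = -0.067059+0.141775i
d^3_{1,-2}: k∈[0..1] ⇒ -0.033793 +0.518495 = +0.484702;  D = -0.477983+0.080423i
d^3_{2,-2}: k∈[0..1] ⇒ +0.147992 -0.908280 = -0.760287;  D = -0.532092-0.543061i
d^3_{3,-2}: single k=0 term ⇒ -0.401624;  D = -0.074705+0.394615i
Y_3^{m'}(θ=1.6464,φ=3.1737) and Σ D·Y over m':
  (+0.0003-0.0003i)·(-0.4117+0.0398i)  (+0.0048+0.0004i)·(-0.0766+0.0049i)  (+0.0165+0.0288i)·(+0.3129-0.0100i)  (-0.0671+0.1418i)·(+0.0838+0.0000i)  (-0.4780+0.0804i)·(-0.3129-0.0100i)  (-0.5321-0.5431i)·(-0.0766-0.0049i)  (-0.0747+0.3946i)·(+0.4117+0.0398i)
Y_3^-2(R⁻¹ n̂) = +0.141372+0.204232i

Re=0.1414 Im=0.2042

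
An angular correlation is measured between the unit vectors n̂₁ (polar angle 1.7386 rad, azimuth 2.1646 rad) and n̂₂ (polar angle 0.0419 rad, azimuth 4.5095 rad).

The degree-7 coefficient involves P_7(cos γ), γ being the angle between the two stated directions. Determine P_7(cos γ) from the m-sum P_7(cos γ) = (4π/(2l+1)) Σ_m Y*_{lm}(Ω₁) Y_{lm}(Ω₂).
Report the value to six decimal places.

Addition theorem: P_7(cos γ) = (4π/15) Σ_m Y*_{lm}(Ω₁) Y_{lm}(Ω₂), m = −7…7:
  m=-7: Y*=-0.384736+0.238946i  Y=+0.000000-0.000000i  product -0.000000+0.000000i
  m=-6: Y*=-0.261965-0.117373i  Y=-0.000000-0.000000i  product -0.000000+0.000000i
  m=-5: Y*=+0.037417+0.214662i  Y=-0.000000+0.000000i  product -0.000000-0.000000i
  m=-4: Y*=-0.220070+0.211854i  Y=+0.000016+0.000016i  product -0.000007-0.000000i
  m=-3: Y*=+0.131713+0.028158i  Y=+0.000370-0.000531i  product +0.000064-0.000060i
  m=-2: Y*=+0.114376+0.283731i  Y=-0.012019-0.005163i  product +0.000090-0.004001i
  m=-1: Y*=+0.056733-0.084040i  Y=-0.034096+0.165742i  product +0.011995+0.012269i
  m=+0: Y*=+0.304995-0.000000i  Y=+1.065858+0.000000i  product +0.325082+0.000000i
  m=+1: Y*=-0.056733-0.084040i  Y=+0.034096+0.165742i  product +0.011995-0.012269i
  m=+2: Y*=+0.114376-0.283731i  Y=-0.012019+0.005163i  product +0.000090+0.004001i
  m=+3: Y*=-0.131713+0.028158i  Y=-0.000370-0.000531i  product +0.000064+0.000060i
  m=+4: Y*=-0.220070-0.211854i  Y=+0.000016-0.000016i  product -0.000007+0.000000i
  m=+5: Y*=-0.037417+0.214662i  Y=+0.000000+0.000000i  product -0.000000+0.000000i
  m=+6: Y*=-0.261965+0.117373i  Y=-0.000000+0.000000i  product -0.000000-0.000000i
  m=+7: Y*=+0.384736+0.238946i  Y=-0.000000-0.000000i  product -0.000000-0.000000i
Total Σ_m = +0.349365+0.000000i. Multiply by 0.837758: +0.292683+0.000000i. P_7(cos γ) = 0.292683

0.292683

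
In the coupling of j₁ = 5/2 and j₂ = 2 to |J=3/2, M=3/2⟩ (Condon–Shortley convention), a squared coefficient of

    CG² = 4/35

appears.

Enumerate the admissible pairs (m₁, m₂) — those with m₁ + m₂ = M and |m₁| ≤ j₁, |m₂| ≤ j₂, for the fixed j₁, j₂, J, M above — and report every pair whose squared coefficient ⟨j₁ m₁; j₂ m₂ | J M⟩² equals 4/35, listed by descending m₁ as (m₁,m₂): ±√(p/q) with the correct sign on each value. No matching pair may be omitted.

(-1/2,2): −√(4/35)

Admissible pairs with m₁+m₂ = M = 3/2: (-1/2,2), (1/2,1), (3/2,0), (5/2,-1)
  (m₁,m₂)=(5/2,-1): CG² = 2/7, CG = +√(2/7)
  (m₁,m₂)=(3/2,0): CG² = 12/35, CG = −√(12/35)
  (m₁,m₂)=(1/2,1): CG² = 9/35, CG = +√(9/35)
  (m₁,m₂)=(-1/2,2): CG² = 4/35, CG = −√(4/35)   ← matches the target
Pairs with CG² = 4/35: (-1/2,2): −√(4/35)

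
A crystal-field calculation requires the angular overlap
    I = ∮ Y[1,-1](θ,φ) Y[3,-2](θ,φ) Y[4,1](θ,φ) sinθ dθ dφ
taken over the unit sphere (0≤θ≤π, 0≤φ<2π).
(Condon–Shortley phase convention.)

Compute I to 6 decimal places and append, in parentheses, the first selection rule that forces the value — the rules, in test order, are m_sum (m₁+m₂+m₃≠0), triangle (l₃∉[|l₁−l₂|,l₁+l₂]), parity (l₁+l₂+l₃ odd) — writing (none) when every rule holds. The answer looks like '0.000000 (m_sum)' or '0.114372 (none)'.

m-sum = -1 − 2 + 1 = -2 ≠ 0 ⇒ I = 0

0.000000 (m_sum)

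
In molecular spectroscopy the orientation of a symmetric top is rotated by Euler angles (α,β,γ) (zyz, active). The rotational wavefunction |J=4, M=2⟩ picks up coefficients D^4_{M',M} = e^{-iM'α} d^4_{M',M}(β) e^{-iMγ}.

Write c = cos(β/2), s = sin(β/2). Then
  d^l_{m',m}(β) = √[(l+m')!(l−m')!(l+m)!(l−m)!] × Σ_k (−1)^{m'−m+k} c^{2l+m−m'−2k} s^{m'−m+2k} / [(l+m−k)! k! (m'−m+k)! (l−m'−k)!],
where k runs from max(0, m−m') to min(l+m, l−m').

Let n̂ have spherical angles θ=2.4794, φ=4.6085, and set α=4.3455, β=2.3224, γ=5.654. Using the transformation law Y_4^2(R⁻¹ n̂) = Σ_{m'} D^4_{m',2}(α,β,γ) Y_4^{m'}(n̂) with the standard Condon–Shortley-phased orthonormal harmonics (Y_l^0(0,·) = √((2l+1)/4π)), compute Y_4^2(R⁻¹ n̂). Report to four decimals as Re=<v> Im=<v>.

Need the full column D^4_{m',2} for m'=−4..4 at α=4.3455, β=2.3224, γ=5.6540.
cos(β/2)=0.398239, sin(β/2)=0.917282
d^4_{-4,2}: single k=6 term ⇒ +0.499900;  D = +0.489002-0.103811i
d^4_{-3,2}: k∈[5..6] ⇒ +0.460395 -0.814192 = -0.353797;  D = +0.055564-0.349407i
d^4_{-2,2}: k∈[4..6] ⇒ +0.267102 -1.133666 +0.501212 = -0.365352;  D = +0.316222+0.182990i
d^4_{-1,2}: k∈[3..5] ⇒ +0.109331 -0.870064 +0.923207 = +0.162473;  D = +0.126405-0.102076i
d^4_{0,2}: k∈[2..4] ⇒ +0.031841 -0.450481 +0.896242 = +0.477602;  D = +0.146800+0.454482i
d^4_{1,2}: k∈[1..3] ⇒ +0.006182 -0.163996 +0.580043 = +0.422229;  D = -0.421603-0.022985i
d^4_{2,2}: k∈[0..2] ⇒ +0.000633 -0.040276 +0.267102 = +0.227459;  D = +0.093029-0.207564i
d^4_{3,2}: k∈[0..1] ⇒ -0.005452 +0.086779 = +0.081326;  D = +0.057343+0.057670i
d^4_{4,2}: single k=0 term ⇒ +0.017760;  D = -0.016248+0.007172i
Y_4^{m'}(θ=2.4794,φ=4.6085) and Σ D·Y over m':
  (+0.4890-0.1038i)·(+0.0579+0.0255i)  (+0.0556-0.3494i)·(-0.0704+0.2184i)  (+0.3162+0.1830i)·(-0.4150-0.0875i)  (+0.1264-0.1021i)·(+0.0322-0.3089i)  (+0.1468+0.4545i)·(-0.2242+0.0000i)  (-0.4216-0.0230i)·(-0.0322-0.3089i)  (+0.0930-0.2076i)·(-0.4150+0.0875i)  (+0.0573+0.0577i)·(+0.0704+0.2184i)  (-0.0162+0.0072i)·(+0.0579-0.0255i)
Y_4^2(R⁻¹ n̂) = -0.095539+0.038005i

Re=-0.0955 Im=0.0380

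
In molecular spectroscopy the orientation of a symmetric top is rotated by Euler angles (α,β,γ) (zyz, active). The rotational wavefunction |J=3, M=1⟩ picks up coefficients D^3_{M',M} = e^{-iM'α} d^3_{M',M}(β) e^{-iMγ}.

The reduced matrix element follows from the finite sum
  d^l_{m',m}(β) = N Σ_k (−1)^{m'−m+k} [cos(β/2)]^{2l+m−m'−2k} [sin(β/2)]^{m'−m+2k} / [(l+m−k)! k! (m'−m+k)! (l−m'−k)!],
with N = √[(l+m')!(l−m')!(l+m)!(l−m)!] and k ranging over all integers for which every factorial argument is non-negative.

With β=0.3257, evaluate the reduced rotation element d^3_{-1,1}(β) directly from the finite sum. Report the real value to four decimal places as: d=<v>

d^3_{-1,1}(β=0.3257) via the finite sum:
Half-angle: c=0.986769, s=0.162131. N=√(2·24·24·2)=48.000000
The bounds max(0,m−m')=2 and min(l+m,l−m')=4 give 3 terms
  k=2: (−1)^0·48.0000/(8)·0.9868^4·0.1621^2 = +0.149536
  k=3: (−1)^1·48.0000/(6)·0.9868^2·0.1621^4 = -0.005383
  k=4: (−1)^2·48.0000/(48)·0.9868^0·0.1621^6 = +0.000018
d^3_{-1,1}(0.3257) = +0.149536 -0.005383 +0.000018 = +0.144172

d=0.1442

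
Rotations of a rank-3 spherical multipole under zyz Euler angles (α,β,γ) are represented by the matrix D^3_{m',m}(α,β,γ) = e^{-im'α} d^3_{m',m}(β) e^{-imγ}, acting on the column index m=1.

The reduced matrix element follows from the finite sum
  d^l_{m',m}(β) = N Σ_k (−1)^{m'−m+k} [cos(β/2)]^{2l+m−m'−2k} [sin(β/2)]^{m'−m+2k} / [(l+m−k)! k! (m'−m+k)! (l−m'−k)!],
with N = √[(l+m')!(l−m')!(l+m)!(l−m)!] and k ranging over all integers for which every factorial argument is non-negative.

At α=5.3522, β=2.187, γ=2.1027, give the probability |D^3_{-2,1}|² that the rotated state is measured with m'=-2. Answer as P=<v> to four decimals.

Split into d^3_{-2,1}(β=2.1870) × two z-phases.
With c≡cos(β/2)=0.459379 and s≡sin(β/2)=0.888240, N=[1·120·24·2]^{1/2}=75.894664
k∈{3,4} keeps every argument non-negative
  k=3: (−1)^0·75.8947/(12)·0.4594^3·0.8882^3 = +0.429671
  k=4: (−1)^1·75.8947/(24)·0.4594^1·0.8882^5 = -0.803200
d^3_{-2,1}(2.1870) = +0.429671 -0.803200 = -0.373529
|D^3_{-2,1}|² = |d^3_{-2,1}(β)|² = (-0.373529)² = 0.139524 (the z-rotation phases have unit modulus)

P=0.1395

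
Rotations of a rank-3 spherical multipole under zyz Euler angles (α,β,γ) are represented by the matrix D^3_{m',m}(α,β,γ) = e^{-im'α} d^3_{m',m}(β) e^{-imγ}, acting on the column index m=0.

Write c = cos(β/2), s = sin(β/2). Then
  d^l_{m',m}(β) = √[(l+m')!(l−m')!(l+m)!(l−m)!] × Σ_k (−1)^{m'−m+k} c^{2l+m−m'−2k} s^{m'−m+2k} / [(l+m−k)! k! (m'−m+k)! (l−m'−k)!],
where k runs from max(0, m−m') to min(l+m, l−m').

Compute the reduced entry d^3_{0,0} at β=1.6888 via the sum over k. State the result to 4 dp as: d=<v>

d=0.1725

d^3_{0,0}(β=1.6888) via the finite sum:
With c≡cos(β/2)=0.664180 and s≡sin(β/2)=0.747573, N=[6·6·6·6]^{1/2}=36.000000
The bounds max(0,m−m')=0 and min(l+m,l−m')=3 give 4 terms
  k=0: (−1)^0·36.0000/(36)·0.6642^6·0.7476^0 = +0.085845
  k=1: (−1)^1·36.0000/(4)·0.6642^4·0.7476^2 = -0.978797
  k=2: (−1)^2·36.0000/(4)·0.6642^2·0.7476^4 = +1.240018
  k=3: (−1)^3·36.0000/(36)·0.6642^0·0.7476^6 = -0.174550
d^3_{0,0}(1.6888) = +0.085845 -0.978797 +1.240018 -0.174550 = +0.172516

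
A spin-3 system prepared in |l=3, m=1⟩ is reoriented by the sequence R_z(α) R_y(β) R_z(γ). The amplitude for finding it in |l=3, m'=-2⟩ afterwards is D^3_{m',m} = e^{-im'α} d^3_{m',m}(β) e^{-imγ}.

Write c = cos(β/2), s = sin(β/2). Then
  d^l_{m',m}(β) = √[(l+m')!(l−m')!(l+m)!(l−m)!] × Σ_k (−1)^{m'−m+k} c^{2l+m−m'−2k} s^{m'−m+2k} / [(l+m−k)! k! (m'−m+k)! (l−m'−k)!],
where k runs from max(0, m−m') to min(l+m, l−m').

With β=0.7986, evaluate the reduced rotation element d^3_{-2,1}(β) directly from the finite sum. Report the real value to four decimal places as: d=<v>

d=0.2648

d^3_{-2,1}(β=0.7986) via the finite sum:
Half-angle: c=0.921333, s=0.388774. N=√(1·120·24·2)=75.894664
The bounds max(0,m−m')=3 and min(l+m,l−m')=4 give 2 terms
  k=3: (−1)^0·75.8947/(12)·0.9213^3·0.3888^3 = +0.290650
  k=4: (−1)^1·75.8947/(24)·0.9213^1·0.3888^5 = -0.025876
d^3_{-2,1}(0.7986) = +0.290650 -0.025876 = +0.264774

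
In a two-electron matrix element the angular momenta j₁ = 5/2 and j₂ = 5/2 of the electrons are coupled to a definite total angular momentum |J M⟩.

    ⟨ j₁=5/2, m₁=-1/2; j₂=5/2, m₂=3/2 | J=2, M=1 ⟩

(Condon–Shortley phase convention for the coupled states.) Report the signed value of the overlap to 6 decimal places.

+0.377964

j₁+j₂−J=3  J+j₁−j₂=2  J−j₁+j₂=2  j₁+j₂+J+1=8
(j₁±m₁, j₂±m₂, J±M) = (2,3,4,1,3,1)
P² = 36/7
sum k=2..3:
  [2] +1/4 = 1/4
  [3] −1/12 = -1/12
S = 1/6
C² = P²·S² = 1/7 ; C = +0.377964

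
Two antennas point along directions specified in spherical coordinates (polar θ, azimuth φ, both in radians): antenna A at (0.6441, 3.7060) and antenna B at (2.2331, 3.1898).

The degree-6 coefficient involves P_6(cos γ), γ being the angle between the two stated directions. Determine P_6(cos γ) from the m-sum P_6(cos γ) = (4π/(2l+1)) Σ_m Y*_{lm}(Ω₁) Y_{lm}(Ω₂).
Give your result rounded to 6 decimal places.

Summing Y*_{l m}(θ₁,φ₁)·Y_{l m}(θ₂,φ₂) over m ∈ [−6, 6]; prefactor 4π/(2·6+1) = 0.966644:
  [-6]  conj(Y_{6,-6})(Ω₁) = -0.02197 - 0.00549j ; Y_{6,-6}(Ω₂) = 0.11134 - 0.03313j ; Δ = -0.00263 + 0.00012j
  [-5]  conj(Y_{6,-5})(Ω₁) = 0.09918 - 0.03282j ; Y_{6,-5}(Ω₂) = 0.30474 - 0.07491j ; Δ = 0.02777 - 0.01743j
  [-4]  conj(Y_{6,-4})(Ω₁) = -0.17747 + 0.21642j ; Y_{6,-4}(Ω₂) = 0.42785 - 0.08354j ; Δ = -0.05785 + 0.10742j
  [-3]  conj(Y_{6,-3})(Ω₁) = 0.05555 - 0.45151j ; Y_{6,-3}(Ω₂) = 0.22540 - 0.03283j ; Δ = -0.00230 - 0.10359j
  [-2]  conj(Y_{6,-2})(Ω₁) = 0.14983 + 0.31664j ; Y_{6,-2}(Ω₂) = -0.21930 + 0.02121j ; Δ = -0.03957 - 0.06626j
  [-1]  conj(Y_{6,-1})(Ω₁) = 0.11536 + 0.07304j ; Y_{6,-1}(Ω₂) = -0.32437 + 0.01565j ; Δ = -0.03856 - 0.02189j
  [+0]  conj(Y_{6,0})(Ω₁) = -0.39797 + 0.00000j ; Y_{6,0}(Ω₂) = 0.13686 + 0.00000j ; Δ = -0.05447 + 0.00000j
  [+1]  conj(Y_{6,1})(Ω₁) = -0.11536 + 0.07304j ; Y_{6,1}(Ω₂) = 0.32437 + 0.01565j ; Δ = -0.03856 + 0.02189j
  [+2]  conj(Y_{6,2})(Ω₁) = 0.14983 - 0.31664j ; Y_{6,2}(Ω₂) = -0.21930 - 0.02121j ; Δ = -0.03957 + 0.06626j
  [+3]  conj(Y_{6,3})(Ω₁) = -0.05555 - 0.45151j ; Y_{6,3}(Ω₂) = -0.22540 - 0.03283j ; Δ = -0.00230 + 0.10359j
  [+4]  conj(Y_{6,4})(Ω₁) = -0.17747 - 0.21642j ; Y_{6,4}(Ω₂) = 0.42785 + 0.08354j ; Δ = -0.05785 - 0.10742j
  [+5]  conj(Y_{6,5})(Ω₁) = -0.09918 - 0.03282j ; Y_{6,5}(Ω₂) = -0.30474 - 0.07491j ; Δ = 0.02777 + 0.01743j
  [+6]  conj(Y_{6,6})(Ω₁) = -0.02197 + 0.00549j ; Y_{6,6}(Ω₂) = 0.11134 + 0.03313j ; Δ = -0.00263 - 0.00012j
Total Σ_m = -0.28077 - 0.00000j. Multiply by 0.966644: -0.27140 - 0.00000j. P_6(cos γ) = -0.271401

-0.271401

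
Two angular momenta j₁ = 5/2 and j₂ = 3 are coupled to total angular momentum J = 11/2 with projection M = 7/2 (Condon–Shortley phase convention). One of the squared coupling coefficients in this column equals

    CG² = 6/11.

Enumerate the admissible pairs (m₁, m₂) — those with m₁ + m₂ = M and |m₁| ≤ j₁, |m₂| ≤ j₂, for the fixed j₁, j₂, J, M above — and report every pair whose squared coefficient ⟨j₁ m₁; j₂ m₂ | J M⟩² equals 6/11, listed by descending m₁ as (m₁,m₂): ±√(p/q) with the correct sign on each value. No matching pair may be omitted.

(3/2,2): +√(6/11)

Admissible pairs with m₁+m₂ = M = 7/2: (1/2,3), (3/2,2), (5/2,1)
  (m₁,m₂)=(5/2,1): CG² = 3/11, CG = +√(3/11)
  (m₁,m₂)=(3/2,2): CG² = 6/11, CG = +√(6/11)   ← matches the target
  (m₁,m₂)=(1/2,3): CG² = 2/11, CG = +√(2/11)
Pairs with CG² = 6/11: (3/2,2): +√(6/11)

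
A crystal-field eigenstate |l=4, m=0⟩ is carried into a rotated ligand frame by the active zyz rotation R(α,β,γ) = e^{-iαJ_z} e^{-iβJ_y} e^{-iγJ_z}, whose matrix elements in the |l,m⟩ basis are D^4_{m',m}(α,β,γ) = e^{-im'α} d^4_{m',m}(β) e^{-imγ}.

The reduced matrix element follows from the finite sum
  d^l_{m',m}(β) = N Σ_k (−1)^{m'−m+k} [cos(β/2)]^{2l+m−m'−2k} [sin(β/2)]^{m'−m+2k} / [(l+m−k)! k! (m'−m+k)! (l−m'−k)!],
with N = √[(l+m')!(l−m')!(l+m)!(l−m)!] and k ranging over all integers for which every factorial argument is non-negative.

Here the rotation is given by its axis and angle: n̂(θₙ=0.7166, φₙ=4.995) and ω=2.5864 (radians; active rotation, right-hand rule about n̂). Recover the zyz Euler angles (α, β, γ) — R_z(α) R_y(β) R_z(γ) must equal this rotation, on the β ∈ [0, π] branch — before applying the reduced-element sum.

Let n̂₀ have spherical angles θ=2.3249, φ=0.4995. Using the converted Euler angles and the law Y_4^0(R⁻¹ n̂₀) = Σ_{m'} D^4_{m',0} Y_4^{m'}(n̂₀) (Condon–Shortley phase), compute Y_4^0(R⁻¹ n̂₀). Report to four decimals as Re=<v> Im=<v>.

Axis–angle → zyz. n̂ = (sinθₙcosφₙ, sinθₙsinφₙ, cosθₙ) = (+0.183165, -0.630769, +0.754043), ω = 2.5864.
R = I cosω + sinω [n̂]ₓ + (1−cosω) n̂n̂ᵀ gives
  R = [-0.787739, -0.611177, -0.076999; +0.183746, -0.113821, -0.976362; +0.587966, -0.783267, +0.201962]
β = atan2(√(R₁₃²+R₂₃²), R₃₃) = 1.367435; α = atan2(R₂₃, R₁₃) mod 2π = 4.633688; γ = atan2(R₃₂, −R₃₁) mod 2π = 4.068466
Need the full column D^4_{m',0} for m'=−4..4 at α=4.6337, β=1.3674, γ=4.0685.
cos(β/2)=0.775230, sin(β/2)=0.631679
d^4_{-4,0}: single k=4 term ⇒ +0.481125;  D = +0.457481-0.148970i
d^4_{-3,0}: k∈[3..4] ⇒ +0.835038 -0.554420 = +0.280618;  D = +0.065641+0.272833i
d^4_{-2,0}: k∈[2..4] ⇒ +0.821669 -1.454784 +0.362212 = -0.270903;  D = +0.267554-0.042465i
d^4_{-1,0}: k∈[1..4] ⇒ +0.475362 -1.893688 +1.257307 -0.139131 = -0.300150;  D = +0.023598+0.299221i
d^4_{0,0}: k∈[0..4] ⇒ +0.130450 -1.385785 +2.070194 -0.610888 +0.025350 = +0.229321;  D = +0.229321+0.000000i
d^4_{1,0}: k∈[0..3] ⇒ -0.475362 +1.893688 -1.257307 +0.139131 = +0.300150;  D = -0.023598+0.299221i
d^4_{2,0}: k∈[0..2] ⇒ +0.821669 -1.454784 +0.362212 = -0.270903;  D = +0.267554+0.042465i
d^4_{3,0}: k∈[0..1] ⇒ -0.835038 +0.554420 = -0.280618;  D = -0.065641+0.272833i
d^4_{4,0}: single k=0 term ⇒ +0.481125;  D = +0.457481+0.148970i
Y_4^{m'}(θ=2.3249,φ=0.4995) and Σ D·Y over m':
  (+0.4575-0.1490i)·(-0.0518-0.1137i)  (+0.0656+0.2728i)·(-0.0240+0.3310i)  (+0.2676-0.0425i)·(+0.2194-0.3409i)  (+0.0236+0.2992i)·(-0.0583+0.0318i)  (+0.2293+0.0000i)·(-0.3567+0.0000i)  (-0.0236+0.2992i)·(+0.0583+0.0318i)  (+0.2676+0.0425i)·(+0.2194+0.3409i)  (-0.0656+0.2728i)·(+0.0240+0.3310i)  (+0.4575+0.1490i)·(-0.0518+0.1137i)
Y_4^0(R⁻¹ n̂) = -0.280104+0.000000i

Re=-0.2801 Im=0.0000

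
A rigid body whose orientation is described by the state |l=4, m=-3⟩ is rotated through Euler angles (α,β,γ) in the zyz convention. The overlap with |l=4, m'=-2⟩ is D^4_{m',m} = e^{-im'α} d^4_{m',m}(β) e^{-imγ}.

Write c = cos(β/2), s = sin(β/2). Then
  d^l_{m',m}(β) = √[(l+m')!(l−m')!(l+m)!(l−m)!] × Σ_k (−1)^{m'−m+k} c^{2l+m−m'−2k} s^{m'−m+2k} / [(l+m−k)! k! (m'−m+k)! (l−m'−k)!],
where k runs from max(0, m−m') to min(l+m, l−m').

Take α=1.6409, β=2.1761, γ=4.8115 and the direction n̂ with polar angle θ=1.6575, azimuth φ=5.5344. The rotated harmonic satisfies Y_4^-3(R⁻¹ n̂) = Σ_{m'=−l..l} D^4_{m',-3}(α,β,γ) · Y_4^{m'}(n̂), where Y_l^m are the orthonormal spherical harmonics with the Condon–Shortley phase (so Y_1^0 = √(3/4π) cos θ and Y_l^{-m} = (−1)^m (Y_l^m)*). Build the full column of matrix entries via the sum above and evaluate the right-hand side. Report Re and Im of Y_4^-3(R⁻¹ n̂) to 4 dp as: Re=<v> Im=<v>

Re=-0.0039 Im=0.4012

Need the full column D^4_{m',-3} for m'=−4..4 at α=1.6409, β=2.1761, γ=4.8115.
cos(β/2)=0.464213, sin(β/2)=0.885723
d^4_{-4,-3}: single k=1 term ⇒ +0.011638;  D = -0.006356+0.009749i
d^4_{-3,-3}: k∈[0..1] ⇒ +0.002156 -0.054954 = -0.052798;  D = -0.046139-0.025666i
d^4_{-2,-3}: k∈[0..1] ⇒ -0.015395 +0.168139 = +0.152744;  D = +0.064719-0.138355i
d^4_{-1,-3}: k∈[0..1] ⇒ +0.062312 -0.378079 = -0.315767;  D = +0.294690+0.113431i
d^4_{0,-3}: k∈[0..1] ⇒ -0.177234 +0.645220 = +0.467986;  D = -0.137106+0.447451i
d^4_{1,-3}: k∈[0..1] ⇒ +0.378079 -0.825837 = -0.447758;  D = -0.436248-0.100871i
d^4_{2,-3}: k∈[0..1] ⇒ -0.612109 +0.742794 = +0.130685;  D = +0.020450-0.129075i
d^4_{3,-3}: k∈[0..1] ⇒ +0.728320 -0.378778 = +0.349542;  D = -0.348219-0.030379i
d^4_{4,-3}: single k=0 term ⇒ -0.561500;  D = +0.009499-0.561419i
Y_4^{m'}(θ=1.6575,φ=5.5344) and Σ D·Y over m':
  (-0.0064+0.0097i)·(-0.4313+0.0636i)  (-0.0461-0.0257i)·(+0.0670-0.0836i)  (+0.0647-0.1384i)·(-0.0230-0.3137i)  (+0.2947+0.1134i)·(+0.0881+0.0819i)  (-0.1371+0.4475i)·(+0.2938+0.0000i)  (-0.4362-0.1009i)·(-0.0881+0.0819i)  (+0.0204-0.1291i)·(-0.0230+0.3137i)  (-0.3482-0.0304i)·(-0.0670-0.0836i)  (+0.0095-0.5614i)·(-0.4313-0.0636i)
Y_4^-3(R⁻¹ n̂) = -0.003899+0.401202i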